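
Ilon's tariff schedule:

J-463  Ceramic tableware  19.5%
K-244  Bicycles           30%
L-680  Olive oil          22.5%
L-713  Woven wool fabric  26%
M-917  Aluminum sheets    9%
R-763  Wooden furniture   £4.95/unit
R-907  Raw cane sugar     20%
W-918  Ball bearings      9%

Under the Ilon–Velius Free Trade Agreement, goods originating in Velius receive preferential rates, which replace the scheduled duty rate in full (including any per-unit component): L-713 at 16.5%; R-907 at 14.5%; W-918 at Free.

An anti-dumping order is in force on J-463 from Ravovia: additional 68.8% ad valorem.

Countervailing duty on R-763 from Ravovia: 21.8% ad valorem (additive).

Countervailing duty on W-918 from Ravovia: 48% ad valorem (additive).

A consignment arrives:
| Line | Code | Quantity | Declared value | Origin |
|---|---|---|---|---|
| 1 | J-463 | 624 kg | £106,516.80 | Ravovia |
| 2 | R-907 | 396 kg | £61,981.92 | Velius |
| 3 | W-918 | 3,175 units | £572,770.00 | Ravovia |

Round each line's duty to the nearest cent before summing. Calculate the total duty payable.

£429,520.61

Line 1 (J-463, Ravovia, 624 kg, £106,516.80):
Base rate for J-463 is 19.5%.
Additional duty on J-463 from Ravovia: +68.8%. Applied ad valorem rate: 19.5% + 68.8% = 88.3%.
Duty = £106,516.80 × 88.3% = £94,054.33.
Line 2 (R-907, Velius, 396 kg, £61,981.92):
Base rate for R-907 is 20%.
Origin Velius qualifies under the Ilon–Velius agreement and R-907 is covered: preferential rate 14.5% applies instead.
Duty = £61,981.92 × 14.5% = £8,987.38.
Line 3 (W-918, Ravovia, 3,175 units, £572,770.00):
Base rate for W-918 is 9%.
W-918 has an FTA preferential rate, but origin Ravovia is not Velius; base rate stands.
Additional duty on W-918 from Ravovia: +48%. Applied ad valorem rate: 9% + 48% = 57%.
Duty = £572,770.00 × 57% = £326,478.90.
Total = £94,054.33 + £8,987.38 + £326,478.90 = £429,520.61.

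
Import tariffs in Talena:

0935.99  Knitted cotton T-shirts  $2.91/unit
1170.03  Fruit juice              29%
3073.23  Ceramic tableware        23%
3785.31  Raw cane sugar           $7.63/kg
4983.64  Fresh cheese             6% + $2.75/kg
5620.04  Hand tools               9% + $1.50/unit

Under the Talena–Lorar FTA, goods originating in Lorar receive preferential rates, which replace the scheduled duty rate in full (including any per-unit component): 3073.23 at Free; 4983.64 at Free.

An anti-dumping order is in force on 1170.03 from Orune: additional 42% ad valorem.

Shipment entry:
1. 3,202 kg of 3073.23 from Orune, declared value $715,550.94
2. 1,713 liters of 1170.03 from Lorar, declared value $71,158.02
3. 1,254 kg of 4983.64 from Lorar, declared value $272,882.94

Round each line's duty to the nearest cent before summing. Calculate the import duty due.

$185,212.55

Line 1 (3073.23, Orune, 3,202 kg, $715,550.94):
Base rate for 3073.23 is 23%.
3073.23 has an FTA preferential rate, but origin Orune is not Lorar; base rate stands.
Duty = $715,550.94 × 23% = $164,576.72.
Line 2 (1170.03, Lorar, 1,713 liters, $71,158.02):
Base rate for 1170.03 is 29%.
Origin Lorar is the FTA partner but 1170.03 is not on the preference list; base rate stands.
The additional-duty order on 1170.03 targets Orune, not Lorar; it does not apply.
Duty = $71,158.02 × 29% = $20,635.83.
Line 3 (4983.64, Lorar, 1,254 kg, $272,882.94):
Base rate for 4983.64 is 6% + $2.75/kg.
Origin Lorar qualifies under the Talena–Lorar agreement and 4983.64 is covered: preferential rate Free applies instead.
Duty = $272,882.94 × 0% = $0.00.
Total = $164,576.72 + $20,635.83 + $0.00 = $185,212.55.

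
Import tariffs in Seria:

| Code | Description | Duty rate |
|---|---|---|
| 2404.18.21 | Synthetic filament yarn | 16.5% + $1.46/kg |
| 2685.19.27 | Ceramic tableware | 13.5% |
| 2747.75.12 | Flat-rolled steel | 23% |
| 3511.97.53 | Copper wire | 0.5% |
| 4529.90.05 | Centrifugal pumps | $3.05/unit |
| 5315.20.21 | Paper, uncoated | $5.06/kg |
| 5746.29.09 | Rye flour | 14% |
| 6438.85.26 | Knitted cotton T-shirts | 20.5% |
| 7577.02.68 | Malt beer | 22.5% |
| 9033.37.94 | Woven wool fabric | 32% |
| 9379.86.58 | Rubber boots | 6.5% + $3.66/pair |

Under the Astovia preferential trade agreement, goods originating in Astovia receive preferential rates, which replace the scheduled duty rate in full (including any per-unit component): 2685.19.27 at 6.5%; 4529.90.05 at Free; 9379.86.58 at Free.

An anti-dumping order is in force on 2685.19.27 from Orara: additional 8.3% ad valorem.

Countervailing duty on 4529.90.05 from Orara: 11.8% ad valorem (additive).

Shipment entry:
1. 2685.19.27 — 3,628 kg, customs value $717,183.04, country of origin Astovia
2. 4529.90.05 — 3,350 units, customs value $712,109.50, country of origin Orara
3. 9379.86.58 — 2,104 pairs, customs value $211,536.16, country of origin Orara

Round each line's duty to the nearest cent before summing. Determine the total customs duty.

$162,313.81

Line 1 (2685.19.27, Astovia, 3,628 kg, $717,183.04):
Base rate for 2685.19.27 is 13.5%.
Origin Astovia qualifies under the Seria–Astovia agreement and 2685.19.27 is covered: preferential rate 6.5% applies instead.
The additional-duty order on 2685.19.27 targets Orara, not Astovia; it does not apply.
Duty = $717,183.04 × 6.5% = $46,616.90.
Line 2 (4529.90.05, Orara, 3,350 units, $712,109.50):
Base rate for 4529.90.05 is $3.05/unit.
4529.90.05 has an FTA preferential rate, but origin Orara is not Astovia; base rate stands.
Additional duty on 4529.90.05 from Orara: +11.8% ad valorem. Applied ad valorem rate = 11.8%.
Duty = $712,109.50 × 11.8% + 3,350 × $3.05 = $94,246.42.
Line 3 (9379.86.58, Orara, 2,104 pairs, $211,536.16):
Base rate for 9379.86.58 is 6.5% + $3.66/pair.
9379.86.58 has an FTA preferential rate, but origin Orara is not Astovia; base rate stands.
Duty = $211,536.16 × 6.5% + 2,104 × $3.66 = $21,450.49.
Total = $46,616.90 + $94,246.42 + $21,450.49 = $162,313.81.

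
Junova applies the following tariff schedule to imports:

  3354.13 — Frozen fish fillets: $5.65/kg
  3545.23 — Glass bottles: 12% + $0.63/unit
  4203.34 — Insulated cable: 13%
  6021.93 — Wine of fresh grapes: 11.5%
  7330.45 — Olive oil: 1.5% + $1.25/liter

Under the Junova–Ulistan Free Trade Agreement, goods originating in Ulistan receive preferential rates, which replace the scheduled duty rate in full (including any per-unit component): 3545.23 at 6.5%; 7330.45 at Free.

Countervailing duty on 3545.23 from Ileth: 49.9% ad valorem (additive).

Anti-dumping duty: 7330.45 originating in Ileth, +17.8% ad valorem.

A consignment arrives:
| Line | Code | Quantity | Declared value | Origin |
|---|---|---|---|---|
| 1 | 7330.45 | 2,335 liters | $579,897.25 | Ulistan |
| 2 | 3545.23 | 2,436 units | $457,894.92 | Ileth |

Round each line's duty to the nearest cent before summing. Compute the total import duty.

Line 1 (7330.45, Ulistan, 2,335 liters, $579,897.25):
Base rate for 7330.45 is 1.5% + $1.25/liter.
Origin Ulistan qualifies under the Junova–Ulistan agreement and 7330.45 is covered: preferential rate Free applies instead.
The additional-duty order on 7330.45 targets Ileth, not Ulistan; it does not apply.
Duty = $579,897.25 × 0% = $0.00.
Line 2 (3545.23, Ileth, 2,436 units, $457,894.92):
Base rate for 3545.23 is 12% + $0.63/unit.
3545.23 has an FTA preferential rate, but origin Ileth is not Ulistan; base rate stands.
Additional duty on 3545.23 from Ileth: +49.9%. Applied ad valorem rate: 12% + 49.9% = 61.9%.
Duty = $457,894.92 × 61.9% + 2,436 × $0.63 = $284,971.64.
Total = $0.00 + $284,971.64 = $284,971.64.

$284,971.64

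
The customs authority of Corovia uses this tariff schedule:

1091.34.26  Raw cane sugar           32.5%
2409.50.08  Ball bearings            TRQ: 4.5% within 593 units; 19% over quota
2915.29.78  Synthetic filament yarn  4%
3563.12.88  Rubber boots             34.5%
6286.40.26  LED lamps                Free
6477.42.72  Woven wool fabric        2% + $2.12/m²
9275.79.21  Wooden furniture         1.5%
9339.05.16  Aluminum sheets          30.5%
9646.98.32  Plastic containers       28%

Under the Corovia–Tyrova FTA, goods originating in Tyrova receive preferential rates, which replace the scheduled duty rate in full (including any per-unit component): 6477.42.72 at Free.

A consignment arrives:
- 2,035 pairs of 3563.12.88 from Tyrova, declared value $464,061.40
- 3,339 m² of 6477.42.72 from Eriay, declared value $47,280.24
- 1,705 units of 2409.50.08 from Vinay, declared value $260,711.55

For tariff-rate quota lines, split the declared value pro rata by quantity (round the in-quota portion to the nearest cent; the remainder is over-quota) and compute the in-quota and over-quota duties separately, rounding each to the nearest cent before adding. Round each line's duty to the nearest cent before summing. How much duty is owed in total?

Line 1 (3563.12.88, Tyrova, 2,035 pairs, $464,061.40):
Base rate for 3563.12.88 is 34.5%.
Origin Tyrova is the FTA partner but 3563.12.88 is not on the preference list; base rate stands.
Duty = $464,061.40 × 34.5% = $160,101.18.
Line 2 (6477.42.72, Eriay, 3,339 m², $47,280.24):
Base rate for 6477.42.72 is 2% + $2.12/m².
6477.42.72 has an FTA preferential rate, but origin Eriay is not Tyrova; base rate stands.
Duty = $47,280.24 × 2% + 3,339 × $2.12 = $8,024.28.
Line 3 (2409.50.08, Vinay, 1,705 units, $260,711.55):
Code 2409.50.08 is under a tariff-rate quota (threshold 593 units). In-quota: 593 units at 4.5%; over-quota: 1,112 units at 19%.
Pro-rata value split: in-quota = $260,711.55 × 593/1,705 = $90,675.63; over-quota = $260,711.55 − $90,675.63 = $170,035.92.
In-quota duty = $90,675.63 × 4.5% = $4,080.40. Over-quota duty = $170,035.92 × 19% = $32,306.82.
Line duty = $4,080.40 + $32,306.82 = $36,387.22.
Total = $160,101.18 + $8,024.28 + $36,387.22 = $204,512.68.

$204,512.68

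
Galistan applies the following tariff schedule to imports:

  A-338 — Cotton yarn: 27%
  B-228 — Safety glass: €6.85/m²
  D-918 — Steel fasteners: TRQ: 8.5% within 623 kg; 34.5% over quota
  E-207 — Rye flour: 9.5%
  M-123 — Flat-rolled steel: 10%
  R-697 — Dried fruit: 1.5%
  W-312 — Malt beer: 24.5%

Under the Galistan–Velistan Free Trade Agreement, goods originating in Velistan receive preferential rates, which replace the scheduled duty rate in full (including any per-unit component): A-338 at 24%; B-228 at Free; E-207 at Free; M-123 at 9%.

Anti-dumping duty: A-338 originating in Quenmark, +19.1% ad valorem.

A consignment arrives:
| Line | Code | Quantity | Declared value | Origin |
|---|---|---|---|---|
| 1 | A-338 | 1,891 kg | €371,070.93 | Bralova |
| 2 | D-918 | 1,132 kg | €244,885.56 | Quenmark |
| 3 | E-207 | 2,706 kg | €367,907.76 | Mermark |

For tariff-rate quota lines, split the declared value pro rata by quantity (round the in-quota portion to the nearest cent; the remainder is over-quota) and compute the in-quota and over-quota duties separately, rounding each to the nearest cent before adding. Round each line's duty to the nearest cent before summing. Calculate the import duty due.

€184,584.78

Line 1 (A-338, Bralova, 1,891 kg, €371,070.93):
Base rate for A-338 is 27%.
A-338 has an FTA preferential rate, but origin Bralova is not Velistan; base rate stands.
The additional-duty order on A-338 targets Quenmark, not Bralova; it does not apply.
Duty = €371,070.93 × 27% = €100,189.15.
Line 2 (D-918, Quenmark, 1,132 kg, €244,885.56):
Code D-918 is under a tariff-rate quota (threshold 623 kg). In-quota: 623 kg at 8.5%; over-quota: 509 kg at 34.5%.
Pro-rata value split: in-quota = €244,885.56 × 623/1,132 = €134,773.59; over-quota = €244,885.56 − €134,773.59 = €110,111.97.
In-quota duty = €134,773.59 × 8.5% = €11,455.76. Over-quota duty = €110,111.97 × 34.5% = €37,988.63.
Line duty = €11,455.76 + €37,988.63 = €49,444.39.
Line 3 (E-207, Mermark, 2,706 kg, €367,907.76):
Base rate for E-207 is 9.5%.
E-207 has an FTA preferential rate, but origin Mermark is not Velistan; base rate stands.
Duty = €367,907.76 × 9.5% = €34,951.24.
Total = €100,189.15 + €49,444.39 + €34,951.24 = €184,584.78.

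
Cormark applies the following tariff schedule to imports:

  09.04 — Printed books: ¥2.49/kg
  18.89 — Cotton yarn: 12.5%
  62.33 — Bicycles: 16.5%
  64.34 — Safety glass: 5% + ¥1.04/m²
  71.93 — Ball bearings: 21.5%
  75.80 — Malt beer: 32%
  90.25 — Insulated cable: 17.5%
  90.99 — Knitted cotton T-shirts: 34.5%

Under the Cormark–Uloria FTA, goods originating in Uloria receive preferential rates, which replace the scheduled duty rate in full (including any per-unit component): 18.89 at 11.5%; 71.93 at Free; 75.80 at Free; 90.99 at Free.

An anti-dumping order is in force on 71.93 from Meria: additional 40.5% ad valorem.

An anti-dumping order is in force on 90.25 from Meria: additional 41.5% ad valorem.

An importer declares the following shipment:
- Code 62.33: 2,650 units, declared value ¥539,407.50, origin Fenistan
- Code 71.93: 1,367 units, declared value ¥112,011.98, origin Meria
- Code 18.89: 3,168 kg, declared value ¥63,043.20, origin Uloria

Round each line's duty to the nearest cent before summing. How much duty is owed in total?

Line 1 (62.33, Fenistan, 2,650 units, ¥539,407.50):
Base rate for 62.33 is 16.5%.
Duty = ¥539,407.50 × 16.5% = ¥89,002.24.
Line 2 (71.93, Meria, 1,367 units, ¥112,011.98):
Base rate for 71.93 is 21.5%.
71.93 has an FTA preferential rate, but origin Meria is not Uloria; base rate stands.
Additional duty on 71.93 from Meria: +40.5%. Applied ad valorem rate: 21.5% + 40.5% = 62%.
Duty = ¥112,011.98 × 62% = ¥69,447.43.
Line 3 (18.89, Uloria, 3,168 kg, ¥63,043.20):
Base rate for 18.89 is 12.5%.
Origin Uloria qualifies under the Cormark–Uloria agreement and 18.89 is covered: preferential rate 11.5% applies instead.
Duty = ¥63,043.20 × 11.5% = ¥7,249.97.
Total = ¥89,002.24 + ¥69,447.43 + ¥7,249.97 = ¥165,699.64.

¥165,699.64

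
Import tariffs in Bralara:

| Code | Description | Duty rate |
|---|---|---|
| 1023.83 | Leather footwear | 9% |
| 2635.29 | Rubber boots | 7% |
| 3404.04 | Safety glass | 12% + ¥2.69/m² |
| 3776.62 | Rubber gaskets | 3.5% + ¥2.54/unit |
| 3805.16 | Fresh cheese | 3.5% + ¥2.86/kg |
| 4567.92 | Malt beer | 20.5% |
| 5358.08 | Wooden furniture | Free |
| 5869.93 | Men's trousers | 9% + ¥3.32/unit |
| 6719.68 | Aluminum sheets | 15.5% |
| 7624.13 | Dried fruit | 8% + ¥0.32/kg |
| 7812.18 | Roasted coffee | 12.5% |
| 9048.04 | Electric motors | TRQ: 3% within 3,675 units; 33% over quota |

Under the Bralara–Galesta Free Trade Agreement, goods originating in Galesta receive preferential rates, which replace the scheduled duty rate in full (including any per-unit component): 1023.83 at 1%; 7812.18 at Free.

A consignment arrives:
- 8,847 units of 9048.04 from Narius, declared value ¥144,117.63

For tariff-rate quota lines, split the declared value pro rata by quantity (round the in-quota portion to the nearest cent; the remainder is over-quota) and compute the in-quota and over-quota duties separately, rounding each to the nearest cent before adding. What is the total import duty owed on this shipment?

Line 1 (9048.04, Narius, 8,847 units, ¥144,117.63):
Code 9048.04 is under a tariff-rate quota (threshold 3,675 units). In-quota: 3,675 units at 3%; over-quota: 5,172 units at 33%.
Pro-rata value split: in-quota = ¥144,117.63 × 3,675/8,847 = ¥59,865.75; over-quota = ¥144,117.63 − ¥59,865.75 = ¥84,251.88.
In-quota duty = ¥59,865.75 × 3% = ¥1,795.97. Over-quota duty = ¥84,251.88 × 33% = ¥27,803.12.
Line duty = ¥1,795.97 + ¥27,803.12 = ¥29,599.09.

¥29,599.09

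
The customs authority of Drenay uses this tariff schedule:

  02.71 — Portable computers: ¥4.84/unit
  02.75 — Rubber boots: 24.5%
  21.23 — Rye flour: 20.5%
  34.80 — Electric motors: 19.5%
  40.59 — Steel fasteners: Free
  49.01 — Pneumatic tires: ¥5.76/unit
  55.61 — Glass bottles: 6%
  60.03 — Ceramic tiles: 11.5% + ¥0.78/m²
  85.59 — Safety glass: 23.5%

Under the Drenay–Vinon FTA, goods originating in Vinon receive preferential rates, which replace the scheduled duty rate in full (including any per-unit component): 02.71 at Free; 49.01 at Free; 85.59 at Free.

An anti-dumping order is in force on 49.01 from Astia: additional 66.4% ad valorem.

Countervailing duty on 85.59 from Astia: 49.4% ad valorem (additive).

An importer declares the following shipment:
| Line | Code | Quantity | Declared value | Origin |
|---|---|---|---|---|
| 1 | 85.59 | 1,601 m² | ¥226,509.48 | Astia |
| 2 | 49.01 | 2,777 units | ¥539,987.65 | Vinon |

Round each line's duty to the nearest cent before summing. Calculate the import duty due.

Line 1 (85.59, Astia, 1,601 m², ¥226,509.48):
Base rate for 85.59 is 23.5%.
85.59 has an FTA preferential rate, but origin Astia is not Vinon; base rate stands.
Additional duty on 85.59 from Astia: +49.4%. Applied ad valorem rate: 23.5% + 49.4% = 72.9%.
Duty = ¥226,509.48 × 72.9% = ¥165,125.41.
Line 2 (49.01, Vinon, 2,777 units, ¥539,987.65):
Base rate for 49.01 is ¥5.76/unit.
Origin Vinon qualifies under the Drenay–Vinon agreement and 49.01 is covered: preferential rate Free applies instead.
The additional-duty order on 49.01 targets Astia, not Vinon; it does not apply.
Duty = ¥539,987.65 × 0% = ¥0.00.
Total = ¥165,125.41 + ¥0.00 = ¥165,125.41.

¥165,125.41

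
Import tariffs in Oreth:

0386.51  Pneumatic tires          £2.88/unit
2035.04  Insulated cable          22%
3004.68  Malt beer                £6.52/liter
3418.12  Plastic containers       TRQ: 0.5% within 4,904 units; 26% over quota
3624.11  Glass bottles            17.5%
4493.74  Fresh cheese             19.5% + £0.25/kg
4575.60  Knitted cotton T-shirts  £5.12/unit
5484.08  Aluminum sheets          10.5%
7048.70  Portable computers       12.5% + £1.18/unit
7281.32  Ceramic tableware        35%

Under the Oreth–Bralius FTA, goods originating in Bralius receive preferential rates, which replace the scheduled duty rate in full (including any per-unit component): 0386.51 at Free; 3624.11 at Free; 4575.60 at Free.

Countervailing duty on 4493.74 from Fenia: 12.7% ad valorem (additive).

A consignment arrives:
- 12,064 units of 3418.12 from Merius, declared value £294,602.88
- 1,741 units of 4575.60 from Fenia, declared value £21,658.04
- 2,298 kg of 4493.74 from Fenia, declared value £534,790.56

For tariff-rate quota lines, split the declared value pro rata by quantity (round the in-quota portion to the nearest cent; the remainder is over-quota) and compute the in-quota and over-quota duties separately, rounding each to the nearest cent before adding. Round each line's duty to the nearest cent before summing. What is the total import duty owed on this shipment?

Line 1 (3418.12, Merius, 12,064 units, £294,602.88):
Code 3418.12 is under a tariff-rate quota (threshold 4,904 units). In-quota: 4,904 units at 0.5%; over-quota: 7,160 units at 26%.
Pro-rata value split: in-quota = £294,602.88 × 4,904/12,064 = £119,755.68; over-quota = £294,602.88 − £119,755.68 = £174,847.20.
In-quota duty = £119,755.68 × 0.5% = £598.78. Over-quota duty = £174,847.20 × 26% = £45,460.27.
Line duty = £598.78 + £45,460.27 = £46,059.05.
Line 2 (4575.60, Fenia, 1,741 units, £21,658.04):
Base rate for 4575.60 is £5.12/unit.
4575.60 has an FTA preferential rate, but origin Fenia is not Bralius; base rate stands.
Duty = 1,741 × £5.12 = £8,913.92.
Line 3 (4493.74, Fenia, 2,298 kg, £534,790.56):
Base rate for 4493.74 is 19.5% + £0.25/kg.
Additional duty on 4493.74 from Fenia: +12.7%. Applied ad valorem rate: 19.5% + 12.7% = 32.2%.
Duty = £534,790.56 × 32.2% + 2,298 × £0.25 = £172,777.06.
Total = £46,059.05 + £8,913.92 + £172,777.06 = £227,750.03.

£227,750.03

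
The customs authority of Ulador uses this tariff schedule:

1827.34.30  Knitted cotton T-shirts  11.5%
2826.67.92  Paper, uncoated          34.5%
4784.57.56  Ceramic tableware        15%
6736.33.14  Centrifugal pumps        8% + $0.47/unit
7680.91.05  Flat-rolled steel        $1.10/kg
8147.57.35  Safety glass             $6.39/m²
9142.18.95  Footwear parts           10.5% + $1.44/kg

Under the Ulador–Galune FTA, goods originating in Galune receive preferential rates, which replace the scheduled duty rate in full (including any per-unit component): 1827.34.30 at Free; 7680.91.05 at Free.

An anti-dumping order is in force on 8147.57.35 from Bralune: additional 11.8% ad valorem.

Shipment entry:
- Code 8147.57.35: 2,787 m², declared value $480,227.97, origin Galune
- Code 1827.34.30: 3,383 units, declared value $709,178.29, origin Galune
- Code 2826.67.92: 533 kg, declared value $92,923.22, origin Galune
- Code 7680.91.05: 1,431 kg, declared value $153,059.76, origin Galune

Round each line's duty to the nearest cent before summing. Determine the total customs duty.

Line 1 (8147.57.35, Galune, 2,787 m², $480,227.97):
Base rate for 8147.57.35 is $6.39/m².
Origin Galune is the FTA partner but 8147.57.35 is not on the preference list; base rate stands.
The additional-duty order on 8147.57.35 targets Bralune, not Galune; it does not apply.
Duty = 2,787 × $6.39 = $17,808.93.
Line 2 (1827.34.30, Galune, 3,383 units, $709,178.29):
Base rate for 1827.34.30 is 11.5%.
Origin Galune qualifies under the Ulador–Galune agreement and 1827.34.30 is covered: preferential rate Free applies instead.
Duty = $709,178.29 × 0% = $0.00.
Line 3 (2826.67.92, Galune, 533 kg, $92,923.22):
Base rate for 2826.67.92 is 34.5%.
Origin Galune is the FTA partner but 2826.67.92 is not on the preference list; base rate stands.
Duty = $92,923.22 × 34.5% = $32,058.51.
Line 4 (7680.91.05, Galune, 1,431 kg, $153,059.76):
Base rate for 7680.91.05 is $1.10/kg.
Origin Galune qualifies under the Ulador–Galune agreement and 7680.91.05 is covered: preferential rate Free applies instead.
Duty = $153,059.76 × 0% = $0.00.
Total = $17,808.93 + $0.00 + $32,058.51 + $0.00 = $49,867.44.

$49,867.44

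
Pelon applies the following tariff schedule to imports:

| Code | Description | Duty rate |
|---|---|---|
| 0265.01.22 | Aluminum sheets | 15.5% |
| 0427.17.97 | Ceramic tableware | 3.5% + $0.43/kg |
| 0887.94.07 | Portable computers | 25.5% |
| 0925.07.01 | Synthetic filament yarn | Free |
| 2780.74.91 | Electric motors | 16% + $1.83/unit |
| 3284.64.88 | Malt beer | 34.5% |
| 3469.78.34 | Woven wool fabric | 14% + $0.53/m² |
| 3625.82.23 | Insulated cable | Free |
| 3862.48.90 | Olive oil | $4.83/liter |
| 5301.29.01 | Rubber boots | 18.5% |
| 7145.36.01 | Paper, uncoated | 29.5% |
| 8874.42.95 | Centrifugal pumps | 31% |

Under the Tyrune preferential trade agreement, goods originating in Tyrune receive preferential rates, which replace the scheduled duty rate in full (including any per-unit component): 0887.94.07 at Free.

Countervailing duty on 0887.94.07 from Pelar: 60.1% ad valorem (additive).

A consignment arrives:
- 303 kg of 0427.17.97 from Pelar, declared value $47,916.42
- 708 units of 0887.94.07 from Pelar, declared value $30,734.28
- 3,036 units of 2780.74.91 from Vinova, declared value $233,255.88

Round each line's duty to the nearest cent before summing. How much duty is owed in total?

$70,992.72

Line 1 (0427.17.97, Pelar, 303 kg, $47,916.42):
Base rate for 0427.17.97 is 3.5% + $0.43/kg.
Duty = $47,916.42 × 3.5% + 303 × $0.43 = $1,807.36.
Line 2 (0887.94.07, Pelar, 708 units, $30,734.28):
Base rate for 0887.94.07 is 25.5%.
0887.94.07 has an FTA preferential rate, but origin Pelar is not Tyrune; base rate stands.
Additional duty on 0887.94.07 from Pelar: +60.1%. Applied ad valorem rate: 25.5% + 60.1% = 85.6%.
Duty = $30,734.28 × 85.6% = $26,308.54.
Line 3 (2780.74.91, Vinova, 3,036 units, $233,255.88):
Base rate for 2780.74.91 is 16% + $1.83/unit.
Duty = $233,255.88 × 16% + 3,036 × $1.83 = $42,876.82.
Total = $1,807.36 + $26,308.54 + $42,876.82 = $70,992.72.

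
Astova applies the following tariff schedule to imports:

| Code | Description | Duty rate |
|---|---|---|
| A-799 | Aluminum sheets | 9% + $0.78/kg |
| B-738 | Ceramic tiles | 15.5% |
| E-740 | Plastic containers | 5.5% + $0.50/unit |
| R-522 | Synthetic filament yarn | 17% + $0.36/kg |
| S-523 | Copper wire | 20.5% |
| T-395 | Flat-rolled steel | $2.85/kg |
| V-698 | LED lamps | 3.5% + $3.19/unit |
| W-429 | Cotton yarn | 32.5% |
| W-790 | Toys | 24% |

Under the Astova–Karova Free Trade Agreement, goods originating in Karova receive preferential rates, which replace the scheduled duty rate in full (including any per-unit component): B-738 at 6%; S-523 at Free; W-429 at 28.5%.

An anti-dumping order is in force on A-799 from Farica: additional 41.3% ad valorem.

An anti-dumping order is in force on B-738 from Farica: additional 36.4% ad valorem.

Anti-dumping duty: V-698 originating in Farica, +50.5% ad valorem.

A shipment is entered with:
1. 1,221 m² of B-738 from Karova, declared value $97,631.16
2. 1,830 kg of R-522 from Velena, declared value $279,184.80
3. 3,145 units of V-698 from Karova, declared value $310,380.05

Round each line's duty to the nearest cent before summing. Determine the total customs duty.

$74,873.94

Line 1 (B-738, Karova, 1,221 m², $97,631.16):
Base rate for B-738 is 15.5%.
Origin Karova qualifies under the Astova–Karova agreement and B-738 is covered: preferential rate 6% applies instead.
The additional-duty order on B-738 targets Farica, not Karova; it does not apply.
Duty = $97,631.16 × 6% = $5,857.87.
Line 2 (R-522, Velena, 1,830 kg, $279,184.80):
Base rate for R-522 is 17% + $0.36/kg.
Duty = $279,184.80 × 17% + 1,830 × $0.36 = $48,120.22.
Line 3 (V-698, Karova, 3,145 units, $310,380.05):
Base rate for V-698 is 3.5% + $3.19/unit.
Origin Karova is the FTA partner but V-698 is not on the preference list; base rate stands.
The additional-duty order on V-698 targets Farica, not Karova; it does not apply.
Duty = $310,380.05 × 3.5% + 3,145 × $3.19 = $20,895.85.
Total = $5,857.87 + $48,120.22 + $20,895.85 = $74,873.94.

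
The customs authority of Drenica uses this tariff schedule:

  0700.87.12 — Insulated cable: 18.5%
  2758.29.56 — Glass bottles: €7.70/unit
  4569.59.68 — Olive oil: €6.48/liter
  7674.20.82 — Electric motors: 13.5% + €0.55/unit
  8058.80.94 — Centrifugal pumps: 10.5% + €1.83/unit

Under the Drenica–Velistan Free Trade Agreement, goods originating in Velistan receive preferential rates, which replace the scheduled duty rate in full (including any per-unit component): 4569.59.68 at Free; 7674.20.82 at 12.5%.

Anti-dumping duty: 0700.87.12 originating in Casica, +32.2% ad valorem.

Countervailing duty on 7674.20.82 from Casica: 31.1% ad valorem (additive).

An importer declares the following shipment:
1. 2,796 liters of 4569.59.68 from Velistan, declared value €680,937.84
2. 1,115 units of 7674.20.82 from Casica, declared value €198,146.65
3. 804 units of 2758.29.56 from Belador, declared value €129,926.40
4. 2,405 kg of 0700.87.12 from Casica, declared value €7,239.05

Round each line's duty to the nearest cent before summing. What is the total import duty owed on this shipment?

€98,847.66

Line 1 (4569.59.68, Velistan, 2,796 liters, €680,937.84):
Base rate for 4569.59.68 is €6.48/liter.
Origin Velistan qualifies under the Drenica–Velistan agreement and 4569.59.68 is covered: preferential rate Free applies instead.
Duty = €680,937.84 × 0% = €0.00.
Line 2 (7674.20.82, Casica, 1,115 units, €198,146.65):
Base rate for 7674.20.82 is 13.5% + €0.55/unit.
7674.20.82 has an FTA preferential rate, but origin Casica is not Velistan; base rate stands.
Additional duty on 7674.20.82 from Casica: +31.1%. Applied ad valorem rate: 13.5% + 31.1% = 44.6%.
Duty = €198,146.65 × 44.6% + 1,115 × €0.55 = €88,986.66.
Line 3 (2758.29.56, Belador, 804 units, €129,926.40):
Base rate for 2758.29.56 is €7.70/unit.
Duty = 804 × €7.70 = €6,190.80.
Line 4 (0700.87.12, Casica, 2,405 kg, €7,239.05):
Base rate for 0700.87.12 is 18.5%.
Additional duty on 0700.87.12 from Casica: +32.2%. Applied ad valorem rate: 18.5% + 32.2% = 50.7%.
Duty = €7,239.05 × 50.7% = €3,670.20.
Total = €0.00 + €88,986.66 + €6,190.80 + €3,670.20 = €98,847.66.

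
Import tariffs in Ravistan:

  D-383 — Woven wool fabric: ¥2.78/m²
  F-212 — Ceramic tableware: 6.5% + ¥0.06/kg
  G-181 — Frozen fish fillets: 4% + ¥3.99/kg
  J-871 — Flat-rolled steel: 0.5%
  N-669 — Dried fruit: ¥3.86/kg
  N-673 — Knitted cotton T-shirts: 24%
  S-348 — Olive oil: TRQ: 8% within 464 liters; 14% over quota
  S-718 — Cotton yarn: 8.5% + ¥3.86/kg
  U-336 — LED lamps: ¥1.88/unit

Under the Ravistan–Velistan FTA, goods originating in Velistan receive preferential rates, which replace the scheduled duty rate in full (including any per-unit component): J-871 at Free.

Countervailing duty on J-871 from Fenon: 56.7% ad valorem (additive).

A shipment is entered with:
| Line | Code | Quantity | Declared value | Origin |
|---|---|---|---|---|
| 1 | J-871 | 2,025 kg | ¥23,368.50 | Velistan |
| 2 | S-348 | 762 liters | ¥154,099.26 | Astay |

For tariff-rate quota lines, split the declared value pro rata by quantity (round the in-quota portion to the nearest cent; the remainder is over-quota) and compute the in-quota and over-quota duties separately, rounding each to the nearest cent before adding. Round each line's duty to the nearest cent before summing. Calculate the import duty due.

¥15,943.82

Line 1 (J-871, Velistan, 2,025 kg, ¥23,368.50):
Base rate for J-871 is 0.5%.
Origin Velistan qualifies under the Ravistan–Velistan agreement and J-871 is covered: preferential rate Free applies instead.
The additional-duty order on J-871 targets Fenon, not Velistan; it does not apply.
Duty = ¥23,368.50 × 0% = ¥0.00.
Line 2 (S-348, Astay, 762 liters, ¥154,099.26):
Code S-348 is under a tariff-rate quota (threshold 464 liters). In-quota: 464 liters at 8%; over-quota: 298 liters at 14%.
Pro-rata value split: in-quota = ¥154,099.26 × 464/762 = ¥93,834.72; over-quota = ¥154,099.26 − ¥93,834.72 = ¥60,264.54.
In-quota duty = ¥93,834.72 × 8% = ¥7,506.78. Over-quota duty = ¥60,264.54 × 14% = ¥8,437.04.
Line duty = ¥7,506.78 + ¥8,437.04 = ¥15,943.82.
Total = ¥0.00 + ¥15,943.82 = ¥15,943.82.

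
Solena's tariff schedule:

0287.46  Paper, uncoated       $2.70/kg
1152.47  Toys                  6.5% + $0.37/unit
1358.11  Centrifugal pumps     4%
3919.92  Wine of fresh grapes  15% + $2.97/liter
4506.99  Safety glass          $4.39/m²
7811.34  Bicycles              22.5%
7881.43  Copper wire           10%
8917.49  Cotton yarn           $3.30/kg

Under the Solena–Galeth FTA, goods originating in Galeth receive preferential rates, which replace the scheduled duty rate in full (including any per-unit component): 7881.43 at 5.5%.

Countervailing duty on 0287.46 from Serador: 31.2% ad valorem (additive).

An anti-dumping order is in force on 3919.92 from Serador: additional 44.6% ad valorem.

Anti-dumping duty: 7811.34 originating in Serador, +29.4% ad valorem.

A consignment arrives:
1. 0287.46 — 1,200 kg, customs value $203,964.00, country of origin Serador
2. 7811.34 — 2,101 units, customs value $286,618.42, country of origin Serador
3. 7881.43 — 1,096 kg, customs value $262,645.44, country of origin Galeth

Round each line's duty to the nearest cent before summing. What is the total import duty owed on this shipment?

$230,077.23

Line 1 (0287.46, Serador, 1,200 kg, $203,964.00):
Base rate for 0287.46 is $2.70/kg.
Additional duty on 0287.46 from Serador: +31.2% ad valorem. Applied ad valorem rate = 31.2%.
Duty = $203,964.00 × 31.2% + 1,200 × $2.70 = $66,876.77.
Line 2 (7811.34, Serador, 2,101 units, $286,618.42):
Base rate for 7811.34 is 22.5%.
Additional duty on 7811.34 from Serador: +29.4%. Applied ad valorem rate: 22.5% + 29.4% = 51.9%.
Duty = $286,618.42 × 51.9% = $148,754.96.
Line 3 (7881.43, Galeth, 1,096 kg, $262,645.44):
Base rate for 7881.43 is 10%.
Origin Galeth qualifies under the Solena–Galeth agreement and 7881.43 is covered: preferential rate 5.5% applies instead.
Duty = $262,645.44 × 5.5% = $14,445.50.
Total = $66,876.77 + $148,754.96 + $14,445.50 = $230,077.23.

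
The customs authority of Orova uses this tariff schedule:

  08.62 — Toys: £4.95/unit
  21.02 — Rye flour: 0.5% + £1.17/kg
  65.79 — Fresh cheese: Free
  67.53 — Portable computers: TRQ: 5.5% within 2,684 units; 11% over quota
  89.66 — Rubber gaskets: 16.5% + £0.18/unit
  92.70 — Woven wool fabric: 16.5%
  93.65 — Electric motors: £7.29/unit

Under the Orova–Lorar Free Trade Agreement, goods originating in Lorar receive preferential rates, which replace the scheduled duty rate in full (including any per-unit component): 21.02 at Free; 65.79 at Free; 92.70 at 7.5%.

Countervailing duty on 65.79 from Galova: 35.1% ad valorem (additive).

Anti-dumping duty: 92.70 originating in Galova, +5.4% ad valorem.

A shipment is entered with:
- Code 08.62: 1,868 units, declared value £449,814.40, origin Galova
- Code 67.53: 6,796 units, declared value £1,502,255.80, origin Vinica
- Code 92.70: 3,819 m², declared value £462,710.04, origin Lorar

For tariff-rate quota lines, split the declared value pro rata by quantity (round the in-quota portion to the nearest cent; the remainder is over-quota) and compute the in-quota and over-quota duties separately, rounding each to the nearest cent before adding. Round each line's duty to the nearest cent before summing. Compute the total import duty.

£176,566.59

Line 1 (08.62, Galova, 1,868 units, £449,814.40):
Base rate for 08.62 is £4.95/unit.
Duty = 1,868 × £4.95 = £9,246.60.
Line 2 (67.53, Vinica, 6,796 units, £1,502,255.80):
Code 67.53 is under a tariff-rate quota (threshold 2,684 units). In-quota: 2,684 units at 5.5%; over-quota: 4,112 units at 11%.
Pro-rata value split: in-quota = £1,502,255.80 × 2,684/6,796 = £593,298.20; over-quota = £1,502,255.80 − £593,298.20 = £908,957.60.
In-quota duty = £593,298.20 × 5.5% = £32,631.40. Over-quota duty = £908,957.60 × 11% = £99,985.34.
Line duty = £32,631.40 + £99,985.34 = £132,616.74.
Line 3 (92.70, Lorar, 3,819 m², £462,710.04):
Base rate for 92.70 is 16.5%.
Origin Lorar qualifies under the Orova–Lorar agreement and 92.70 is covered: preferential rate 7.5% applies instead.
The additional-duty order on 92.70 targets Galova, not Lorar; it does not apply.
Duty = £462,710.04 × 7.5% = £34,703.25.
Total = £9,246.60 + £132,616.74 + £34,703.25 = £176,566.59.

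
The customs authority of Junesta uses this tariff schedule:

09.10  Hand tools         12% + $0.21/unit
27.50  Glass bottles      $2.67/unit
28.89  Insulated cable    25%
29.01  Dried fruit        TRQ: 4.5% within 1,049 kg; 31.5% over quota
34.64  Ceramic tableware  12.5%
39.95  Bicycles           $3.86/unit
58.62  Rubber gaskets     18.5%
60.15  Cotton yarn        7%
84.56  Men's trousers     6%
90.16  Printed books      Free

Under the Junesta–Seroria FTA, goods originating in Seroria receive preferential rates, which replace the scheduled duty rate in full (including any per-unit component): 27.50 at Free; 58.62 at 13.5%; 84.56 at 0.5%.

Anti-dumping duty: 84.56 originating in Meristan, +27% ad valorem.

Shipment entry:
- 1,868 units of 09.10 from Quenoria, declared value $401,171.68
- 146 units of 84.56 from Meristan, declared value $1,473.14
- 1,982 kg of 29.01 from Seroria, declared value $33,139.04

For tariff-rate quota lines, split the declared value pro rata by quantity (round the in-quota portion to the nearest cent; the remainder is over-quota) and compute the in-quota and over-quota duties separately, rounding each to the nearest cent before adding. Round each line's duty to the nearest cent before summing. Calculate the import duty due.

Line 1 (09.10, Quenoria, 1,868 units, $401,171.68):
Base rate for 09.10 is 12% + $0.21/unit.
Duty = $401,171.68 × 12% + 1,868 × $0.21 = $48,532.88.
Line 2 (84.56, Meristan, 146 units, $1,473.14):
Base rate for 84.56 is 6%.
84.56 has an FTA preferential rate, but origin Meristan is not Seroria; base rate stands.
Additional duty on 84.56 from Meristan: +27%. Applied ad valorem rate: 6% + 27% = 33%.
Duty = $1,473.14 × 33% = $486.14.
Line 3 (29.01, Seroria, 1,982 kg, $33,139.04):
Code 29.01 is under a tariff-rate quota (threshold 1,049 kg). In-quota: 1,049 kg at 4.5%; over-quota: 933 kg at 31.5%.
Pro-rata value split: in-quota = $33,139.04 × 1,049/1,982 = $17,539.28; over-quota = $33,139.04 − $17,539.28 = $15,599.76.
In-quota duty = $17,539.28 × 4.5% = $789.27. Over-quota duty = $15,599.76 × 31.5% = $4,913.92.
Line duty = $789.27 + $4,913.92 = $5,703.19.
Total = $48,532.88 + $486.14 + $5,703.19 = $54,722.21.

$54,722.21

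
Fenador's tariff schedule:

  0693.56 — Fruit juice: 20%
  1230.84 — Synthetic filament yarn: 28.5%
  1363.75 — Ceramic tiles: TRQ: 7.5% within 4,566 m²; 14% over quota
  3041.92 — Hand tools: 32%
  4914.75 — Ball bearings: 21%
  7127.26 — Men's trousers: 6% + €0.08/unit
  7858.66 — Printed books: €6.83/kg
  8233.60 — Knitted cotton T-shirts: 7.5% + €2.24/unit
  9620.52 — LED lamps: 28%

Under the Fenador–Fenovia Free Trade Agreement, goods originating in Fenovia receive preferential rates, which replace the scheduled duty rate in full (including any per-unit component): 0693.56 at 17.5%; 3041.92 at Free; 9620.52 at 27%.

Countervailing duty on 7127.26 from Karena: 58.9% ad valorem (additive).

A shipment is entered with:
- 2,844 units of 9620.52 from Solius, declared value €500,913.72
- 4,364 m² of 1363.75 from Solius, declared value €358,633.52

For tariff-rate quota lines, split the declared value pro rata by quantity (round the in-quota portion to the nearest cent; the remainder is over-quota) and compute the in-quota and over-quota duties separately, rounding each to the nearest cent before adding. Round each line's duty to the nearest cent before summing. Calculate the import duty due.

€167,153.35

Line 1 (9620.52, Solius, 2,844 units, €500,913.72):
Base rate for 9620.52 is 28%.
9620.52 has an FTA preferential rate, but origin Solius is not Fenovia; base rate stands.
Duty = €500,913.72 × 28% = €140,255.84.
Line 2 (1363.75, Solius, 4,364 m², €358,633.52):
Code 1363.75 is under a tariff-rate quota (threshold 4,566 m²). Quantity 4,364 m² is within the quota, so the in-quota rate 7.5% applies to the full value.
Duty = €358,633.52 × 7.5% = €26,897.51.
Total = €140,255.84 + €26,897.51 = €167,153.35.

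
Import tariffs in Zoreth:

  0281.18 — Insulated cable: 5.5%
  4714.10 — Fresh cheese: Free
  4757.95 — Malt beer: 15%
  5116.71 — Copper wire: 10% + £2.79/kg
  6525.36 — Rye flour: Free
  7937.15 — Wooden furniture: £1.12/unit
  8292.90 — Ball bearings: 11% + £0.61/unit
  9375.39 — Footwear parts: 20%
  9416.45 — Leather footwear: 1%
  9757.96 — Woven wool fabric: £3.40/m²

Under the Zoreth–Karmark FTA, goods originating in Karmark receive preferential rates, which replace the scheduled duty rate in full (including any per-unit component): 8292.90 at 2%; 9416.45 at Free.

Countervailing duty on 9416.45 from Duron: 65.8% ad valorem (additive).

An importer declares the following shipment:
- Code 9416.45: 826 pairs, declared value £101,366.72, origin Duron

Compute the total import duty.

£67,712.97

Line 1 (9416.45, Duron, 826 pairs, £101,366.72):
Base rate for 9416.45 is 1%.
9416.45 has an FTA preferential rate, but origin Duron is not Karmark; base rate stands.
Additional duty on 9416.45 from Duron: +65.8%. Applied ad valorem rate: 1% + 65.8% = 66.8%.
Duty = £101,366.72 × 66.8% = £67,712.97.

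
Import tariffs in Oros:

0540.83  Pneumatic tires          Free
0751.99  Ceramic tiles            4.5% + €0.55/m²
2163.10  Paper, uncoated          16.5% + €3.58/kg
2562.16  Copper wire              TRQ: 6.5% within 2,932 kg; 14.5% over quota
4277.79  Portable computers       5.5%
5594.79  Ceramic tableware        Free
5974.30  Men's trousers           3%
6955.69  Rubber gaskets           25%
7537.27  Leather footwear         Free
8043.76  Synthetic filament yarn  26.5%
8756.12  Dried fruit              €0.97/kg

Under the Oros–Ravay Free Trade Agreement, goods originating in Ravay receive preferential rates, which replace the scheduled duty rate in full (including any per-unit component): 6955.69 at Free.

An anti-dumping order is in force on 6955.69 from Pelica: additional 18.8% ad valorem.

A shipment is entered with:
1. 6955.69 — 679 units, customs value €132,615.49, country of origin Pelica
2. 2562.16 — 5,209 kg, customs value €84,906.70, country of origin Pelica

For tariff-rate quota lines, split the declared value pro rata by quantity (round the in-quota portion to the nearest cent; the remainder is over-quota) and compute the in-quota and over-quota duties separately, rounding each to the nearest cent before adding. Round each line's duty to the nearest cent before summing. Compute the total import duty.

€66,573.72

Line 1 (6955.69, Pelica, 679 units, €132,615.49):
Base rate for 6955.69 is 25%.
6955.69 has an FTA preferential rate, but origin Pelica is not Ravay; base rate stands.
Additional duty on 6955.69 from Pelica: +18.8%. Applied ad valorem rate: 25% + 18.8% = 43.8%.
Duty = €132,615.49 × 43.8% = €58,085.58.
Line 2 (2562.16, Pelica, 5,209 kg, €84,906.70):
Code 2562.16 is under a tariff-rate quota (threshold 2,932 kg). In-quota: 2,932 kg at 6.5%; over-quota: 2,277 kg at 14.5%.
Pro-rata value split: in-quota = €84,906.70 × 2,932/5,209 = €47,791.60; over-quota = €84,906.70 − €47,791.60 = €37,115.10.
In-quota duty = €47,791.60 × 6.5% = €3,106.45. Over-quota duty = €37,115.10 × 14.5% = €5,381.69.
Line duty = €3,106.45 + €5,381.69 = €8,488.14.
Total = €58,085.58 + €8,488.14 = €66,573.72.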